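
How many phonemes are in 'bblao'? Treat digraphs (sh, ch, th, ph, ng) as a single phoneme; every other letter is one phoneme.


Parsing 'bblao' greedily, digraphs first:
  'b' -> consonant phoneme (phonemes so far: 1)
  'b' -> consonant phoneme (phonemes so far: 2)
  'l' -> consonant phoneme (phonemes so far: 3)
  'a' -> vowel phoneme (phonemes so far: 4)
  'o' -> vowel phoneme (phonemes so far: 5)
Total phonemes: 5

5


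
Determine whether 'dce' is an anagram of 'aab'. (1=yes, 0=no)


Sort characters of 'dce': 'cde'
Sort characters of 'aab': 'aab'
Sorted forms differ -> they are NOT anagrams
Result: 0

0


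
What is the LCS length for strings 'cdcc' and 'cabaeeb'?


DP table for LCS of 'cdcc' and 'cabaeeb':
       c  a  b  a  e  e  b
    0  0  0  0  0  0  0  0
  c 0  1  1  1  1  1  1  1
  d 0  1  1  1  1  1  1  1
  c 0  1  1  1  1  1  1  1
  c 0  1  1  1  1  1  1  1
LCS: 'c'
LCS length = 1

1


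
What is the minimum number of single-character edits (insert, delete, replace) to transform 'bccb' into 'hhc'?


Building DP table for s1='bccb' (len 4) and s2='hhc' (len 3):
       h  h  c
    0  1  2  3
  b 1  1  2  3
  c 2  2  2  2
  c 3  3  3  2
  b 4  4  4  3
Edit distance = dp[4][3] = 3

3


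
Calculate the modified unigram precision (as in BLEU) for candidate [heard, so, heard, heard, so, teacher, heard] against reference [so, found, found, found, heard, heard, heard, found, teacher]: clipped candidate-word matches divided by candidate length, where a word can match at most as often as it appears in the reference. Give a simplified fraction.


Reference word counts: {'found': 4, 'heard': 3, 'so': 1, 'teacher': 1}
Checking each candidate word (with clipping):
  'heard' -> in reference (ref count 3, used 1/3) -> match (matches: 1)
  'so' -> in reference (ref count 1, used 1/1) -> match (matches: 2)
  'heard' -> in reference (ref count 3, used 2/3) -> match (matches: 3)
  'heard' -> in reference (ref count 3, used 3/3) -> match (matches: 4)
  'so' -> ref count 1 already used up (1/1) -> clipped, no match (matches: 4)
  'teacher' -> in reference (ref count 1, used 1/1) -> match (matches: 5)
  'heard' -> ref count 3 already used up (3/3) -> clipped, no match (matches: 5)
Clipped matches: 5, Candidate length: 7
Precision = 5/7

5/7


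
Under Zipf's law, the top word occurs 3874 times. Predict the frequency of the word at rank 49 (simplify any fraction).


Zipf's law: freq(rank) = f1 / rank
f1 = 3874, rank = 49
freq = 3874 / 49
GCD(3874, 49) = 1
Simplified: 3874/49

3874/49


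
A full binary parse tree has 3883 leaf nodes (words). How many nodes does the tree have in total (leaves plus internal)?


Leaf nodes (terminals): 3883
Internal nodes = n - 1 = 3883 - 1 = 3882
Total = leaves + internal = 3883 + 3882 = 7765

7765


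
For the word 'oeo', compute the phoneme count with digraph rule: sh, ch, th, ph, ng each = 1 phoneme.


Parsing 'oeo' greedily, digraphs first:
  'o' -> vowel phoneme (phonemes so far: 1)
  'e' -> vowel phoneme (phonemes so far: 2)
  'o' -> vowel phoneme (phonemes so far: 3)
Total phonemes: 3

3


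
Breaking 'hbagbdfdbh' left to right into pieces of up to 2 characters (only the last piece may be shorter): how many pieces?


'hbagbdfdbh' has 10 characters.
Chunking with max size 2:
  Chunk 1: 'hb' (positions 0-1)
  Chunk 2: 'ag' (positions 2-3)
  Chunk 3: 'bd' (positions 4-5)
  Chunk 4: 'fd' (positions 6-7)
  Chunk 5: 'bh' (positions 8-9)
Total chunks: ceil(10 / 2) = 5

5


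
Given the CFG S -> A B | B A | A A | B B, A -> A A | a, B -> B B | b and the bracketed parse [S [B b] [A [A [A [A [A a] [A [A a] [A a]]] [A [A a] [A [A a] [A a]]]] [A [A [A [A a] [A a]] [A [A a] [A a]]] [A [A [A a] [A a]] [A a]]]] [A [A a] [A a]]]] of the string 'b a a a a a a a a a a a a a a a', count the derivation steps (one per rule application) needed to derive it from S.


Every bracketed nonterminal node [X ...] in the tree is produced by exactly one rule application.
Reading the tree off as a leftmost derivation:
  Step 1: S  =>  B A   (applied S -> B A)
  Step 2: B A  =>  b A   (applied B -> b)
  Step 3: b A  =>  b A A   (applied A -> A A)
  Step 4: b A A  =>  b A A A   (applied A -> A A)
  Step 5: b A A A  =>  b A A A A   (applied A -> A A)
  Step 6: b A A A A  =>  b A A A A A   (applied A -> A A)
  Step 7: b A A A A A  =>  b a A A A A   (applied A -> a)
  Step 8: b a A A A A  =>  b a A A A A A   (applied A -> A A)
  Step 9: b a A A A A A  =>  b a a A A A A   (applied A -> a)
  Step 10: b a a A A A A  =>  b a a a A A A   (applied A -> a)
  Step 11: b a a a A A A  =>  b a a a A A A A   (applied A -> A A)
  Step 12: b a a a A A A A  =>  b a a a a A A A   (applied A -> a)
  Step 13: b a a a a A A A  =>  b a a a a A A A A   (applied A -> A A)
  Step 14: b a a a a A A A A  =>  b a a a a a A A A   (applied A -> a)
  Step 15: b a a a a a A A A  =>  b a a a a a a A A   (applied A -> a)
  Step 16: b a a a a a a A A  =>  b a a a a a a A A A   (applied A -> A A)
  Step 17: b a a a a a a A A A  =>  b a a a a a a A A A A   (applied A -> A A)
  Step 18: b a a a a a a A A A A  =>  b a a a a a a A A A A A   (applied A -> A A)
  Step 19: b a a a a a a A A A A A  =>  b a a a a a a a A A A A   (applied A -> a)
  Step 20: b a a a a a a a A A A A  =>  b a a a a a a a a A A A   (applied A -> a)
  Step 21: b a a a a a a a a A A A  =>  b a a a a a a a a A A A A   (applied A -> A A)
  Step 22: b a a a a a a a a A A A A  =>  b a a a a a a a a a A A A   (applied A -> a)
  Step 23: b a a a a a a a a a A A A  =>  b a a a a a a a a a a A A   (applied A -> a)
  Step 24: b a a a a a a a a a a A A  =>  b a a a a a a a a a a A A A   (applied A -> A A)
  Step 25: b a a a a a a a a a a A A A  =>  b a a a a a a a a a a A A A A   (applied A -> A A)
  Step 26: b a a a a a a a a a a A A A A  =>  b a a a a a a a a a a a A A A   (applied A -> a)
  Step 27: b a a a a a a a a a a a A A A  =>  b a a a a a a a a a a a a A A   (applied A -> a)
  Step 28: b a a a a a a a a a a a a A A  =>  b a a a a a a a a a a a a a A   (applied A -> a)
  Step 29: b a a a a a a a a a a a a a A  =>  b a a a a a a a a a a a a a A A   (applied A -> A A)
  Step 30: b a a a a a a a a a a a a a A A  =>  b a a a a a a a a a a a a a a A   (applied A -> a)
  Step 31: b a a a a a a a a a a a a a a A  =>  b a a a a a a a a a a a a a a a   (applied A -> a)
Final yield: b a a a a a a a a a a a a a a a
Total rewrite steps: 31

31


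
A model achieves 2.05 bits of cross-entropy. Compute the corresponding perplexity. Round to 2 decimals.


Perplexity formula: PP = 2^H
H = 2.05
PP = 2^2.05
Decompose: 2^2.05 = 2^2 * 2^0.05
2^2 = 4, 2^0.05 ~ 1.0352649
PP ~ 4 * 1.0352649 = 4.1410596
Rounded to 2 decimals: 4.14

4.14


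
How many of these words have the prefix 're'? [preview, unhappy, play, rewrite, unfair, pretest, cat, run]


Checking each word for prefix 're':
  'preview' -> no (count: 0)
  'unhappy' -> no (count: 0)
  'play' -> no (count: 0)
  'rewrite' -> YES, starts with 're' (count: 1)
  'unfair' -> no (count: 1)
  'pretest' -> no (count: 1)
  'cat' -> no (count: 1)
  'run' -> no (count: 1)
Total with prefix 're': 1

1


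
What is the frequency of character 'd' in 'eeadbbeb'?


Scanning 'eeadbbeb' for 'd':
  Position 3: 'd' -> MATCH (count: 1)
Total occurrences of 'd': 1

1


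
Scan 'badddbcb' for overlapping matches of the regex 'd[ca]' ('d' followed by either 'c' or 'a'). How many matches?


Pattern: d[ca] means 'd' followed by either 'c' or 'a'.
Scanning 'badddbcb' position-by-position:
  Pos 0: window 'ba' -> no
  Pos 1: window 'ad' -> no
  Pos 2: window 'dd' -> no
  Pos 3: window 'dd' -> no
  Pos 4: window 'db' -> no
  Pos 5: window 'bc' -> no
  Pos 6: window 'cb' -> no
  Pos 7: window 'b' -> no
Total matches: 0

0


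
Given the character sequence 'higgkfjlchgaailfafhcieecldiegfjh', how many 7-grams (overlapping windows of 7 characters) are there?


String 'higgkfjlchgaailfafhcieecldiegfjh' has length L = 32.
Number of overlapping n-grams = L - n + 1
Substituting: 32 - 7 + 1 = 26

26


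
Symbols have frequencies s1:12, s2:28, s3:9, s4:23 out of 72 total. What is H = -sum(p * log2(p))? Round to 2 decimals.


Computing entropy H = -sum(p_i * log2(p_i)):
  s1: p = 12/72 = 0.1667, -p*log2(p) = 0.4308
  s2: p = 28/72 = 0.3889, -p*log2(p) = 0.5299
  s3: p = 9/72 = 0.1250, -p*log2(p) = 0.3750
  s4: p = 23/72 = 0.3194, -p*log2(p) = 0.5259
H = sum of terms = 1.8616
Rounded to 2 decimals: 1.86

1.86


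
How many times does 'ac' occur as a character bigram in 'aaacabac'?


Scanning 'aaacabac' for bigram 'ac':
  Position 0: 'aa' -> no
  Position 1: 'aa' -> no
  Position 2: 'ac' -> MATCH
  Position 3: 'ca' -> no
  Position 4: 'ab' -> no
  Position 5: 'ba' -> no
  Position 6: 'ac' -> MATCH
Total matches: 2

2


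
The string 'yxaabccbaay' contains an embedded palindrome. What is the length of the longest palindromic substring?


Scanning 'yxaabccbaay' for palindromic substrings.
Substring at positions 2-9: 'aabccbaa'.
Check: reverse('aabccbaa') = 'aabccbaa' -> palindrome confirmed.
Neighbouring characters ('x' / 'y') break symmetry, so it cannot extend further.
No longer palindromic substring exists; longest length = 8

8


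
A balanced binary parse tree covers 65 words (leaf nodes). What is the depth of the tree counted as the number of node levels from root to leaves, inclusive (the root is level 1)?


In a balanced binary tree with n leaves the deepest leaf is ceil(log2(n)) edges below the root,
so counting node levels inclusive of root and leaves gives ceil(log2(n)) + 1 levels.
log2(65) = 6.0224
ceil(6.0224) = 7
levels = 7 + 1 = 8

8


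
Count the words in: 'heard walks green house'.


Counting words by splitting on spaces:
  Word 1: 'heard'
  Word 2: 'walks'
  Word 3: 'green'
  Word 4: 'house'
Total words: 4

4


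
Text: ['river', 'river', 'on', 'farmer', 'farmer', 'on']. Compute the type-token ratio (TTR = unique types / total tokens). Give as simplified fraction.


Tokens: 6
Unique types: ('farmer', 'on', 'river') = 3
TTR = 3/6
Simplify: divide both by 3 -> 1/2
TTR = 1/2

1/2


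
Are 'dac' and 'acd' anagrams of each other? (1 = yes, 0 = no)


Sort characters of 'dac': 'acd'
Sort characters of 'acd': 'acd'
Sorted forms match -> they ARE anagrams
Result: 1

1


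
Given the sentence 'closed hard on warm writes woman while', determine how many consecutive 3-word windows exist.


Word trigrams from [7] words:
  Trigram 1: (closed hard on)
  Trigram 2: (hard on warm)
  Trigram 3: (on warm writes)
  Trigram 4: (warm writes woman)
  Trigram 5: (writes woman while)
Total word trigrams: 7 - 2 = 5

5


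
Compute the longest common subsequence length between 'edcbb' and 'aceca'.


DP table for LCS of 'edcbb' and 'aceca':
       a  c  e  c  a
    0  0  0  0  0  0
  e 0  0  0  1  1  1
  d 0  0  0  1  1  1
  c 0  0  1  1  2  2
  b 0  0  1  1  2  2
  b 0  0  1  1  2  2
LCS: 'ec'
LCS length = 2

2


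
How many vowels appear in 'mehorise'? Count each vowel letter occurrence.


Scanning each character of 'mehorise':
  Position 1: 'm' -> consonant (running count: 0)
  Position 2: 'e' -> vowel (running count: 1)
  Position 3: 'h' -> consonant (running count: 1)
  Position 4: 'o' -> vowel (running count: 2)
  Position 5: 'r' -> consonant (running count: 2)
  Position 6: 'i' -> vowel (running count: 3)
  Position 7: 's' -> consonant (running count: 3)
  Position 8: 'e' -> vowel (running count: 4)
Total vowels: 4

4


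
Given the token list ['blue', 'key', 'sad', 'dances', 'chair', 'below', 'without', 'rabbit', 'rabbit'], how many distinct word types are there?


Listing all tokens and tracking unique types:
  Token 1: 'blue' -> NEW (unique so far: 1)
  Token 2: 'key' -> NEW (unique so far: 2)
  Token 3: 'sad' -> NEW (unique so far: 3)
  Token 4: 'dances' -> NEW (unique so far: 4)
  Token 5: 'chair' -> NEW (unique so far: 5)
  Token 6: 'below' -> NEW (unique so far: 6)
  Token 7: 'without' -> NEW (unique so far: 7)
  Token 8: 'rabbit' -> NEW (unique so far: 8)
  Token 9: 'rabbit' -> duplicate (unique so far: 8)
Unique types: ('below', 'blue', 'chair', 'dances', 'key', 'rabbit', 'sad', 'without')
Vocabulary size: 8

8


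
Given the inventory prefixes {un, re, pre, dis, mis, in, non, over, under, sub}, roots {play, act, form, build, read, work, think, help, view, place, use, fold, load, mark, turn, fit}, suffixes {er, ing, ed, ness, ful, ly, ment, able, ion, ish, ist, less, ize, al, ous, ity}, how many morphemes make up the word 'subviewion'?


Segmenting 'subviewion' against the inventory:
  'sub' -> prefix (morpheme 1)
  'view' -> root (morpheme 2)
  'ion' -> suffix (morpheme 3)
Total morphemes: 3

3


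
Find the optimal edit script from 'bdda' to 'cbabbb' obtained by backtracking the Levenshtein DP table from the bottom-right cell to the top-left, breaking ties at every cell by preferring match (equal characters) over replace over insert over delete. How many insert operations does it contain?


Edit distance = 5. Backtracking from cell (4, 6) with preference match > replace > insert > delete,
then listing the resulting alignment 'bdda' -> 'cbabbb' left to right:
  Step 1: insert 'c' [insertion #1]
  Step 2: keep 'b'
  Step 3: insert 'a' [insertion #2]
  Step 4: replace d->b
  Step 5: replace d->b
  Step 6: replace a->b
Total insertions: 2

2


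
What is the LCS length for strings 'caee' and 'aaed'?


DP table for LCS of 'caee' and 'aaed':
       a  a  e  d
    0  0  0  0  0
  c 0  0  0  0  0
  a 0  1  1  1  1
  e 0  1  1  2  2
  e 0  1  1  2  2
LCS: 'ae'
LCS length = 2

2


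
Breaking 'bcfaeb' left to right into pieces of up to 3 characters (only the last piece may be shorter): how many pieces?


'bcfaeb' has 6 characters.
Chunking with max size 3:
  Chunk 1: 'bcf' (positions 0-2)
  Chunk 2: 'aeb' (positions 3-5)
Total chunks: ceil(6 / 3) = 2

2


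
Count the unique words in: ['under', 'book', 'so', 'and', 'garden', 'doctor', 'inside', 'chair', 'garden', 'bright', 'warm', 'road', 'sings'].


Listing all tokens and tracking unique types:
  Token 1: 'under' -> NEW (unique so far: 1)
  Token 2: 'book' -> NEW (unique so far: 2)
  Token 3: 'so' -> NEW (unique so far: 3)
  Token 4: 'and' -> NEW (unique so far: 4)
  Token 5: 'garden' -> NEW (unique so far: 5)
  Token 6: 'doctor' -> NEW (unique so far: 6)
  Token 7: 'inside' -> NEW (unique so far: 7)
  Token 8: 'chair' -> NEW (unique so far: 8)
  Token 9: 'garden' -> duplicate (unique so far: 8)
  Token 10: 'bright' -> NEW (unique so far: 9)
  Token 11: 'warm' -> NEW (unique so far: 10)
  Token 12: 'road' -> NEW (unique so far: 11)
  Token 13: 'sings' -> NEW (unique so far: 12)
Unique types: ('and', 'book', 'bright', 'chair', 'doctor', 'garden', 'inside', 'road', 'sings', 'so', 'under', 'warm')
Vocabulary size: 12

12


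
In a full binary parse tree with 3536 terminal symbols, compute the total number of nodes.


Leaf nodes (terminals): 3536
Internal nodes = n - 1 = 3536 - 1 = 3535
Total = leaves + internal = 3536 + 3535 = 7071

7071


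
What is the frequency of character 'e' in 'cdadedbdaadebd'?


Scanning 'cdadedbdaadebd' for 'e':
  Position 4: 'e' -> MATCH (count: 1)
  Position 11: 'e' -> MATCH (count: 2)
Total occurrences of 'e': 2

2


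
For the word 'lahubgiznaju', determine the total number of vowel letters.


Scanning each character of 'lahubgiznaju':
  Position 1: 'l' -> consonant (running count: 0)
  Position 2: 'a' -> vowel (running count: 1)
  Position 3: 'h' -> consonant (running count: 1)
  Position 4: 'u' -> vowel (running count: 2)
  Position 5: 'b' -> consonant (running count: 2)
  Position 6: 'g' -> consonant (running count: 2)
  Position 7: 'i' -> vowel (running count: 3)
  Position 8: 'z' -> consonant (running count: 3)
  Position 9: 'n' -> consonant (running count: 3)
  Position 10: 'a' -> vowel (running count: 4)
  Position 11: 'j' -> consonant (running count: 4)
  Position 12: 'u' -> vowel (running count: 5)
Total vowels: 5

5


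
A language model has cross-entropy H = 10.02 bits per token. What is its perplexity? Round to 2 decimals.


Perplexity formula: PP = 2^H
H = 10.02
PP = 2^10.02
Decompose: 2^10.02 = 2^10 * 2^0.02
2^10 = 1024, 2^0.02 ~ 1.0139595
PP ~ 1024 * 1.0139595 = 1038.2945280
Rounded to 2 decimals: 1038.29

1038.29


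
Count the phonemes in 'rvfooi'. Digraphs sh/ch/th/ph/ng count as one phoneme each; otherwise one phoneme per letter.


Parsing 'rvfooi' greedily, digraphs first:
  'r' -> consonant phoneme (phonemes so far: 1)
  'v' -> consonant phoneme (phonemes so far: 2)
  'f' -> consonant phoneme (phonemes so far: 3)
  'o' -> vowel phoneme (phonemes so far: 4)
  'o' -> vowel phoneme (phonemes so far: 5)
  'i' -> vowel phoneme (phonemes so far: 6)
Total phonemes: 6

6


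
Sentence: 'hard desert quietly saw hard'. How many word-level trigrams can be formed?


Word trigrams from [5] words:
  Trigram 1: (hard desert quietly)
  Trigram 2: (desert quietly saw)
  Trigram 3: (quietly saw hard)
Total word trigrams: 5 - 2 = 3

3


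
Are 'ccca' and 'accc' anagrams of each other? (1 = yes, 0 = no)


Sort characters of 'ccca': 'accc'
Sort characters of 'accc': 'accc'
Sorted forms match -> they ARE anagrams
Result: 1

1


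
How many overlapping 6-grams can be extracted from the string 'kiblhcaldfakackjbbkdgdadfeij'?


String 'kiblhcaldfakackjbbkdgdadfeij' has length L = 28.
Number of overlapping n-grams = L - n + 1
Substituting: 28 - 6 + 1 = 23

23


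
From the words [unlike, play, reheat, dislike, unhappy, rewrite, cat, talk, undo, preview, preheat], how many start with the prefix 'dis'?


Checking each word for prefix 'dis':
  'unlike' -> no (count: 0)
  'play' -> no (count: 0)
  'reheat' -> no (count: 0)
  'dislike' -> YES, starts with 'dis' (count: 1)
  'unhappy' -> no (count: 1)
  'rewrite' -> no (count: 1)
  'cat' -> no (count: 1)
  'talk' -> no (count: 1)
  'undo' -> no (count: 1)
  'preview' -> no (count: 1)
  'preheat' -> no (count: 1)
Total with prefix 'dis': 1

1


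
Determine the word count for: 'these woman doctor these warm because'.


Counting words by splitting on spaces:
  Word 1: 'these'
  Word 2: 'woman'
  Word 3: 'doctor'
  Word 4: 'these'
  Word 5: 'warm'
  Word 6: 'because'
Total words: 6

6


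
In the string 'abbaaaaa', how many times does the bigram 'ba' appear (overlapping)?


Scanning 'abbaaaaa' for bigram 'ba':
  Position 0: 'ab' -> no
  Position 1: 'bb' -> no
  Position 2: 'ba' -> MATCH
  Position 3: 'aa' -> no
  Position 4: 'aa' -> no
  Position 5: 'aa' -> no
  Position 6: 'aa' -> no
Total matches: 1

1


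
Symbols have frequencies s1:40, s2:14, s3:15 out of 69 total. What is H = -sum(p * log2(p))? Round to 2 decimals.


Computing entropy H = -sum(p_i * log2(p_i)):
  s1: p = 40/69 = 0.5797, -p*log2(p) = 0.4560
  s2: p = 14/69 = 0.2029, -p*log2(p) = 0.4669
  s3: p = 15/69 = 0.2174, -p*log2(p) = 0.4786
H = sum of terms = 1.4015
Rounded to 2 decimals: 1.40

1.40


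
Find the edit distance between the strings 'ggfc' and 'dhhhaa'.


Building DP table for s1='ggfc' (len 4) and s2='dhhhaa' (len 6):
       d  h  h  h  a  a
    0  1  2  3  4  5  6
  g 1  1  2  3  4  5  6
  g 2  2  2  3  4  5  6
  f 3  3  3  3  4  5  6
  c 4  4  4  4  4  5  6
Edit distance = dp[4][6] = 6

6


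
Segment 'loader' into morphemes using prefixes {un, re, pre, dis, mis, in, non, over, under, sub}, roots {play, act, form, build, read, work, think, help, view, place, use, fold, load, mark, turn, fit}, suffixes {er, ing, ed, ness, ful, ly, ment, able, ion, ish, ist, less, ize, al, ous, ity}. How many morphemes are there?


Segmenting 'loader' against the inventory:
  'load' -> root (morpheme 1)
  'er' -> suffix (morpheme 2)
Total morphemes: 2

2


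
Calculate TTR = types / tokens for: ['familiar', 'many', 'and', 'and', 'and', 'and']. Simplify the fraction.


Tokens: 6
Unique types: ('and', 'familiar', 'many') = 3
TTR = 3/6
Simplify: divide both by 3 -> 1/2
TTR = 1/2

1/2


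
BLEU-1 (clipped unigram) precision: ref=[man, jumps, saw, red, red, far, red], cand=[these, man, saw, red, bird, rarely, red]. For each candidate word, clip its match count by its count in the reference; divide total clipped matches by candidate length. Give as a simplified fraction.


Reference word counts: {'far': 1, 'jumps': 1, 'man': 1, 'red': 3, 'saw': 1}
Checking each candidate word (with clipping):
  'these' -> not in reference -> no match (matches: 0)
  'man' -> in reference (ref count 1, used 1/1) -> match (matches: 1)
  'saw' -> in reference (ref count 1, used 1/1) -> match (matches: 2)
  'red' -> in reference (ref count 3, used 1/3) -> match (matches: 3)
  'bird' -> not in reference -> no match (matches: 3)
  'rarely' -> not in reference -> no match (matches: 3)
  'red' -> in reference (ref count 3, used 2/3) -> match (matches: 4)
Clipped matches: 4, Candidate length: 7
Precision = 4/7

4/7


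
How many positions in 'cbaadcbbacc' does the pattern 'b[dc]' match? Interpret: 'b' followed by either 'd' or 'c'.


Pattern: b[dc] means 'b' followed by either 'd' or 'c'.
Scanning 'cbaadcbbacc' position-by-position:
  Pos 0: window 'cb' -> no
  Pos 1: window 'ba' -> no
  Pos 2: window 'aa' -> no
  Pos 3: window 'ad' -> no
  Pos 4: window 'dc' -> no
  Pos 5: window 'cb' -> no
  Pos 6: window 'bb' -> no
  Pos 7: window 'ba' -> no
  Pos 8: window 'ac' -> no
  Pos 9: window 'cc' -> no
  Pos 10: window 'c' -> no
Total matches: 0

0


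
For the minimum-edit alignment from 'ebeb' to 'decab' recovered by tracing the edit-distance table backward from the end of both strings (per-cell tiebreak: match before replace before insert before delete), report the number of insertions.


Edit distance = 3. Backtracking from cell (4, 5) with preference match > replace > insert > delete,
then listing the resulting alignment 'ebeb' -> 'decab' left to right:
  Step 1: insert 'd' [insertion #1]
  Step 2: keep 'e'
  Step 3: replace b->c
  Step 4: replace e->a
  Step 5: keep 'b'
Total insertions: 1

1


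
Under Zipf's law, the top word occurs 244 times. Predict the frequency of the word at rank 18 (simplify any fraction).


Zipf's law: freq(rank) = f1 / rank
f1 = 244, rank = 18
freq = 244 / 18
GCD(244, 18) = 2
Simplified: 122/9

122/9


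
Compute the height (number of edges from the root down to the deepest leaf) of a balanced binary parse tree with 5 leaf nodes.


In a balanced binary tree with n leaves the deepest leaf is ceil(log2(n)) edges below the root.
log2(5) = 2.3219
ceil(2.3219) = 3
height (edges) = 3

3


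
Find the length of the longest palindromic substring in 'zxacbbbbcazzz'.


Scanning 'zxacbbbbcazzz' for palindromic substrings.
Substring at positions 2-9: 'acbbbbca'.
Check: reverse('acbbbbca') = 'acbbbbca' -> palindrome confirmed.
Neighbouring characters ('x' / 'z') break symmetry, so it cannot extend further.
No longer palindromic substring exists; longest length = 8

8


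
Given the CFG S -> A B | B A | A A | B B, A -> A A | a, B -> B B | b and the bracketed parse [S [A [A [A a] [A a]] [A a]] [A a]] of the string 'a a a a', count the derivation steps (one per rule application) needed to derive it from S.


Every bracketed nonterminal node [X ...] in the tree is produced by exactly one rule application.
Reading the tree off as a leftmost derivation:
  Step 1: S  =>  A A   (applied S -> A A)
  Step 2: A A  =>  A A A   (applied A -> A A)
  Step 3: A A A  =>  A A A A   (applied A -> A A)
  Step 4: A A A A  =>  a A A A   (applied A -> a)
  Step 5: a A A A  =>  a a A A   (applied A -> a)
  Step 6: a a A A  =>  a a a A   (applied A -> a)
  Step 7: a a a A  =>  a a a a   (applied A -> a)
Final yield: a a a a
Total rewrite steps: 7

7


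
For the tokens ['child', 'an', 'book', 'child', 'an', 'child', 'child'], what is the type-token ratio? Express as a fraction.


Tokens: 7
Unique types: ('an', 'book', 'child') = 3
TTR = 3/7
Already in lowest terms.

3/7


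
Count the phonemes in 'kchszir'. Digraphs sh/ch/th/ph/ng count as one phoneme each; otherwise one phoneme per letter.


Parsing 'kchszir' greedily, digraphs first:
  'k' -> consonant phoneme (phonemes so far: 1)
  'ch' -> digraph (1 consonant phoneme) (phonemes so far: 2)
  's' -> consonant phoneme (phonemes so far: 3)
  'z' -> consonant phoneme (phonemes so far: 4)
  'i' -> vowel phoneme (phonemes so far: 5)
  'r' -> consonant phoneme (phonemes so far: 6)
Total phonemes: 6

6


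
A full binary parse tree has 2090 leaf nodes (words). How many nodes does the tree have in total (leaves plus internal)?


Leaf nodes (terminals): 2090
Internal nodes = n - 1 = 2090 - 1 = 2089
Total = leaves + internal = 2090 + 2089 = 4179

4179


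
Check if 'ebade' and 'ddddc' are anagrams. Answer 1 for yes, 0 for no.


Sort characters of 'ebade': 'abdee'
Sort characters of 'ddddc': 'cdddd'
Sorted forms differ -> they are NOT anagrams
Result: 0

0


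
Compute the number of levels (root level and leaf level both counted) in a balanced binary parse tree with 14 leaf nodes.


In a balanced binary tree with n leaves the deepest leaf is ceil(log2(n)) edges below the root,
so counting node levels inclusive of root and leaves gives ceil(log2(n)) + 1 levels.
log2(14) = 3.8074
ceil(3.8074) = 4
levels = 4 + 1 = 5

5


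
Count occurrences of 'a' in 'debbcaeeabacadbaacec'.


Scanning 'debbcaeeabacadbaacec' for 'a':
  Position 5: 'a' -> MATCH (count: 1)
  Position 8: 'a' -> MATCH (count: 2)
  Position 10: 'a' -> MATCH (count: 3)
  Position 12: 'a' -> MATCH (count: 4)
  Position 15: 'a' -> MATCH (count: 5)
  Position 16: 'a' -> MATCH (count: 6)
Total occurrences of 'a': 6

6


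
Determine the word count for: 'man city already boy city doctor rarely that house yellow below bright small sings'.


Counting words by splitting on spaces:
  Word 1: 'man'
  Word 2: 'city'
  Word 3: 'already'
  Word 4: 'boy'
  Word 5: 'city'
  Word 6: 'doctor'
  Word 7: 'rarely'
  Word 8: 'that'
  Word 9: 'house'
  Word 10: 'yellow'
  Word 11: 'below'
  Word 12: 'bright'
  Word 13: 'small'
  Word 14: 'sings'
Total words: 14

14


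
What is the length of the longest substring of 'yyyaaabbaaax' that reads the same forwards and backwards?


Scanning 'yyyaaabbaaax' for palindromic substrings.
Substring at positions 3-10: 'aaabbaaa'.
Check: reverse('aaabbaaa') = 'aaabbaaa' -> palindrome confirmed.
Neighbouring characters ('y' / 'x') break symmetry, so it cannot extend further.
No longer palindromic substring exists; longest length = 8

8


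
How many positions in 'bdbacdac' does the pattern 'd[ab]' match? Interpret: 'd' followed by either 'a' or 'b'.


Pattern: d[ab] means 'd' followed by either 'a' or 'b'.
Scanning 'bdbacdac' position-by-position:
  Pos 0: window 'bd' -> no
  Pos 1: window 'db' -> MATCH
  Pos 2: window 'ba' -> no
  Pos 3: window 'ac' -> no
  Pos 4: window 'cd' -> no
  Pos 5: window 'da' -> MATCH
  Pos 6: window 'ac' -> no
  Pos 7: window 'c' -> no
Total matches: 2

2


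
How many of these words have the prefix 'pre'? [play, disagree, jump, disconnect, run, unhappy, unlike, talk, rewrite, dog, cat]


Checking each word for prefix 'pre':
  'play' -> no (count: 0)
  'disagree' -> no (count: 0)
  'jump' -> no (count: 0)
  'disconnect' -> no (count: 0)
  'run' -> no (count: 0)
  'unhappy' -> no (count: 0)
  'unlike' -> no (count: 0)
  'talk' -> no (count: 0)
  'rewrite' -> no (count: 0)
  'dog' -> no (count: 0)
  'cat' -> no (count: 0)
Total with prefix 'pre': 0

0


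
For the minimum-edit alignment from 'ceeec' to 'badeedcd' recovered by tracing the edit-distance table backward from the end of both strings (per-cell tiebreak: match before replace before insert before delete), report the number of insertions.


Edit distance = 5. Backtracking from cell (5, 8) with preference match > replace > insert > delete,
then listing the resulting alignment 'ceeec' -> 'badeedcd' left to right:
  Step 1: insert 'b' [insertion #1]
  Step 2: insert 'a' [insertion #2]
  Step 3: replace c->d
  Step 4: keep 'e'
  Step 5: keep 'e'
  Step 6: replace e->d
  Step 7: keep 'c'
  Step 8: insert 'd' [insertion #3]
Total insertions: 3

3


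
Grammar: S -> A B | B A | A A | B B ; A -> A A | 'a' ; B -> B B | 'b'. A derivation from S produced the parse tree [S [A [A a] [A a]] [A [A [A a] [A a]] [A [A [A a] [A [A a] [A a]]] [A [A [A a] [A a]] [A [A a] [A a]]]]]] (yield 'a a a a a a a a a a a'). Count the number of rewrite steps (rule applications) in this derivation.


Every bracketed nonterminal node [X ...] in the tree is produced by exactly one rule application.
Reading the tree off as a leftmost derivation:
  Step 1: S  =>  A A   (applied S -> A A)
  Step 2: A A  =>  A A A   (applied A -> A A)
  Step 3: A A A  =>  a A A   (applied A -> a)
  Step 4: a A A  =>  a a A   (applied A -> a)
  Step 5: a a A  =>  a a A A   (applied A -> A A)
  Step 6: a a A A  =>  a a A A A   (applied A -> A A)
  Step 7: a a A A A  =>  a a a A A   (applied A -> a)
  Step 8: a a a A A  =>  a a a a A   (applied A -> a)
  Step 9: a a a a A  =>  a a a a A A   (applied A -> A A)
  Step 10: a a a a A A  =>  a a a a A A A   (applied A -> A A)
  Step 11: a a a a A A A  =>  a a a a a A A   (applied A -> a)
  Step 12: a a a a a A A  =>  a a a a a A A A   (applied A -> A A)
  Step 13: a a a a a A A A  =>  a a a a a a A A   (applied A -> a)
  Step 14: a a a a a a A A  =>  a a a a a a a A   (applied A -> a)
  Step 15: a a a a a a a A  =>  a a a a a a a A A   (applied A -> A A)
  Step 16: a a a a a a a A A  =>  a a a a a a a A A A   (applied A -> A A)
  Step 17: a a a a a a a A A A  =>  a a a a a a a a A A   (applied A -> a)
  Step 18: a a a a a a a a A A  =>  a a a a a a a a a A   (applied A -> a)
  Step 19: a a a a a a a a a A  =>  a a a a a a a a a A A   (applied A -> A A)
  Step 20: a a a a a a a a a A A  =>  a a a a a a a a a a A   (applied A -> a)
  Step 21: a a a a a a a a a a A  =>  a a a a a a a a a a a   (applied A -> a)
Final yield: a a a a a a a a a a a
Total rewrite steps: 21

21


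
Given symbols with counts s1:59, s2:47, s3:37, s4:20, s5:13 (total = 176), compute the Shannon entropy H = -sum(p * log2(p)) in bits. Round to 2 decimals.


Computing entropy H = -sum(p_i * log2(p_i)):
  s1: p = 59/176 = 0.3352, -p*log2(p) = 0.5286
  s2: p = 47/176 = 0.2670, -p*log2(p) = 0.5087
  s3: p = 37/176 = 0.2102, -p*log2(p) = 0.4730
  s4: p = 20/176 = 0.1136, -p*log2(p) = 0.3565
  s5: p = 13/176 = 0.0739, -p*log2(p) = 0.2777
H = sum of terms = 2.1445
Rounded to 2 decimals: 2.14

2.14


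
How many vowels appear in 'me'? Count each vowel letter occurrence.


Scanning each character of 'me':
  Position 1: 'm' -> consonant (running count: 0)
  Position 2: 'e' -> vowel (running count: 1)
Total vowels: 1

1


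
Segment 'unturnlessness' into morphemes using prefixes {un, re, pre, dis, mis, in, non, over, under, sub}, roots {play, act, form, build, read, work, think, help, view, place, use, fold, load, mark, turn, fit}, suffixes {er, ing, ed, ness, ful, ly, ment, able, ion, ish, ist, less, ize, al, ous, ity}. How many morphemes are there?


Segmenting 'unturnlessness' against the inventory:
  'un' -> prefix (morpheme 1)
  'turn' -> root (morpheme 2)
  'less' -> suffix (morpheme 3)
  'ness' -> suffix (morpheme 4)
Total morphemes: 4

4


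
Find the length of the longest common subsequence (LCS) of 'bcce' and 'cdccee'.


DP table for LCS of 'bcce' and 'cdccee':
       c  d  c  c  e  e
    0  0  0  0  0  0  0
  b 0  0  0  0  0  0  0
  c 0  1  1  1  1  1  1
  c 0  1  1  2  2  2  2
  e 0  1  1  2  2  3  3
LCS: 'cce'
LCS length = 3

3


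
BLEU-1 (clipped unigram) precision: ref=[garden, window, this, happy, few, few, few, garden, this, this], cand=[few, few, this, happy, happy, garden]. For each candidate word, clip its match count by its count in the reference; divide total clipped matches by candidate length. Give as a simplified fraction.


Reference word counts: {'few': 3, 'garden': 2, 'happy': 1, 'this': 3, 'window': 1}
Checking each candidate word (with clipping):
  'few' -> in reference (ref count 3, used 1/3) -> match (matches: 1)
  'few' -> in reference (ref count 3, used 2/3) -> match (matches: 2)
  'this' -> in reference (ref count 3, used 1/3) -> match (matches: 3)
  'happy' -> in reference (ref count 1, used 1/1) -> match (matches: 4)
  'happy' -> ref count 1 already used up (1/1) -> clipped, no match (matches: 4)
  'garden' -> in reference (ref count 2, used 1/2) -> match (matches: 5)
Clipped matches: 5, Candidate length: 6
Precision = 5/6

5/6


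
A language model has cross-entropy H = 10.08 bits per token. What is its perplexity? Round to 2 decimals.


Perplexity formula: PP = 2^H
H = 10.08
PP = 2^10.08
Decompose: 2^10.08 = 2^10 * 2^0.08
2^10 = 1024, 2^0.08 ~ 1.0570180
PP ~ 1024 * 1.0570180 = 1082.3864320
Rounded to 2 decimals: 1082.39

1082.39


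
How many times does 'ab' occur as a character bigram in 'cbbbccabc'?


Scanning 'cbbbccabc' for bigram 'ab':
  Position 0: 'cb' -> no
  Position 1: 'bb' -> no
  Position 2: 'bb' -> no
  Position 3: 'bc' -> no
  Position 4: 'cc' -> no
  Position 5: 'ca' -> no
  Position 6: 'ab' -> MATCH
  Position 7: 'bc' -> no
Total matches: 1

1


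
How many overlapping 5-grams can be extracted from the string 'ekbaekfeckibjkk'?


String 'ekbaekfeckibjkk' has length L = 15.
Number of overlapping n-grams = L - n + 1
Substituting: 15 - 5 + 1 = 11

11


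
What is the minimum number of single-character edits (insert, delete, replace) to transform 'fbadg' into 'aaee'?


Building DP table for s1='fbadg' (len 5) and s2='aaee' (len 4):
       a  a  e  e
    0  1  2  3  4
  f 1  1  2  3  4
  b 2  2  2  3  4
  a 3  2  2  3  4
  d 4  3  3  3  4
  g 5  4  4  4  4
Edit distance = dp[5][4] = 4

4


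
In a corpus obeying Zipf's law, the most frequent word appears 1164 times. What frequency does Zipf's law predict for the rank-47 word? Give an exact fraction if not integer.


Zipf's law: freq(rank) = f1 / rank
f1 = 1164, rank = 47
freq = 1164 / 47
GCD(1164, 47) = 1
Simplified: 1164/47

1164/47


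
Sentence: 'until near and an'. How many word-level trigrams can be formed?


Word trigrams from [4] words:
  Trigram 1: (until near and)
  Trigram 2: (near and an)
Total word trigrams: 4 - 2 = 2

2


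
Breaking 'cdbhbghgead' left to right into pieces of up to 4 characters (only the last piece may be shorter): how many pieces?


'cdbhbghgead' has 11 characters.
Chunking with max size 4:
  Chunk 1: 'cdbh' (positions 0-3)
  Chunk 2: 'bghg' (positions 4-7)
  Chunk 3: 'ead' (positions 8-10)
Total chunks: ceil(11 / 4) = 3

3


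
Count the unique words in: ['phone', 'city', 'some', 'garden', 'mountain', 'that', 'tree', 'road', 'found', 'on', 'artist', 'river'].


Listing all tokens and tracking unique types:
  Token 1: 'phone' -> NEW (unique so far: 1)
  Token 2: 'city' -> NEW (unique so far: 2)
  Token 3: 'some' -> NEW (unique so far: 3)
  Token 4: 'garden' -> NEW (unique so far: 4)
  Token 5: 'mountain' -> NEW (unique so far: 5)
  Token 6: 'that' -> NEW (unique so far: 6)
  Token 7: 'tree' -> NEW (unique so far: 7)
  Token 8: 'road' -> NEW (unique so far: 8)
  Token 9: 'found' -> NEW (unique so far: 9)
  Token 10: 'on' -> NEW (unique so far: 10)
  Token 11: 'artist' -> NEW (unique so far: 11)
  Token 12: 'river' -> NEW (unique so far: 12)
Unique types: ('artist', 'city', 'found', 'garden', 'mountain', 'on', 'phone', 'river', 'road', 'some', 'that', 'tree')
Vocabulary size: 12

12


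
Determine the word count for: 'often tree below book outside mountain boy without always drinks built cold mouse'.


Counting words by splitting on spaces:
  Word 1: 'often'
  Word 2: 'tree'
  Word 3: 'below'
  Word 4: 'book'
  Word 5: 'outside'
  Word 6: 'mountain'
  Word 7: 'boy'
  Word 8: 'without'
  Word 9: 'always'
  Word 10: 'drinks'
  Word 11: 'built'
  Word 12: 'cold'
  Word 13: 'mouse'
Total words: 13

13


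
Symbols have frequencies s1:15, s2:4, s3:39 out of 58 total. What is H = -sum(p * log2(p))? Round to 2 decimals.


Computing entropy H = -sum(p_i * log2(p_i)):
  s1: p = 15/58 = 0.2586, -p*log2(p) = 0.5046
  s2: p = 4/58 = 0.0690, -p*log2(p) = 0.2661
  s3: p = 39/58 = 0.6724, -p*log2(p) = 0.3850
H = sum of terms = 1.1557
Rounded to 2 decimals: 1.16

1.16


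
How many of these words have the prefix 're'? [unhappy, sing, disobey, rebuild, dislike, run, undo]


Checking each word for prefix 're':
  'unhappy' -> no (count: 0)
  'sing' -> no (count: 0)
  'disobey' -> no (count: 0)
  'rebuild' -> YES, starts with 're' (count: 1)
  'dislike' -> no (count: 1)
  'run' -> no (count: 1)
  'undo' -> no (count: 1)
Total with prefix 're': 1

1


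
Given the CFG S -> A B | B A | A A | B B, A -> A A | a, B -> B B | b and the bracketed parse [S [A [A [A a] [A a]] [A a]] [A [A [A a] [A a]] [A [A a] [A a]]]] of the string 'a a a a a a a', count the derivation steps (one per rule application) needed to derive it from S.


Every bracketed nonterminal node [X ...] in the tree is produced by exactly one rule application.
Reading the tree off as a leftmost derivation:
  Step 1: S  =>  A A   (applied S -> A A)
  Step 2: A A  =>  A A A   (applied A -> A A)
  Step 3: A A A  =>  A A A A   (applied A -> A A)
  Step 4: A A A A  =>  a A A A   (applied A -> a)
  Step 5: a A A A  =>  a a A A   (applied A -> a)
  Step 6: a a A A  =>  a a a A   (applied A -> a)
  Step 7: a a a A  =>  a a a A A   (applied A -> A A)
  Step 8: a a a A A  =>  a a a A A A   (applied A -> A A)
  Step 9: a a a A A A  =>  a a a a A A   (applied A -> a)
  Step 10: a a a a A A  =>  a a a a a A   (applied A -> a)
  Step 11: a a a a a A  =>  a a a a a A A   (applied A -> A A)
  Step 12: a a a a a A A  =>  a a a a a a A   (applied A -> a)
  Step 13: a a a a a a A  =>  a a a a a a a   (applied A -> a)
Final yield: a a a a a a a
Total rewrite steps: 13

13


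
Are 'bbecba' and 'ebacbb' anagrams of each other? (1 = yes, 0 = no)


Sort characters of 'bbecba': 'abbbce'
Sort characters of 'ebacbb': 'abbbce'
Sorted forms match -> they ARE anagrams
Result: 1

1


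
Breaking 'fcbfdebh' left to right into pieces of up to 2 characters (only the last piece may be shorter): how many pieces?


'fcbfdebh' has 8 characters.
Chunking with max size 2:
  Chunk 1: 'fc' (positions 0-1)
  Chunk 2: 'bf' (positions 2-3)
  Chunk 3: 'de' (positions 4-5)
  Chunk 4: 'bh' (positions 6-7)
Total chunks: ceil(8 / 2) = 4

4


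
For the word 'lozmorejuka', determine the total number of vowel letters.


Scanning each character of 'lozmorejuka':
  Position 1: 'l' -> consonant (running count: 0)
  Position 2: 'o' -> vowel (running count: 1)
  Position 3: 'z' -> consonant (running count: 1)
  Position 4: 'm' -> consonant (running count: 1)
  Position 5: 'o' -> vowel (running count: 2)
  Position 6: 'r' -> consonant (running count: 2)
  Position 7: 'e' -> vowel (running count: 3)
  Position 8: 'j' -> consonant (running count: 3)
  Position 9: 'u' -> vowel (running count: 4)
  Position 10: 'k' -> consonant (running count: 4)
  Position 11: 'a' -> vowel (running count: 5)
Total vowels: 5

5


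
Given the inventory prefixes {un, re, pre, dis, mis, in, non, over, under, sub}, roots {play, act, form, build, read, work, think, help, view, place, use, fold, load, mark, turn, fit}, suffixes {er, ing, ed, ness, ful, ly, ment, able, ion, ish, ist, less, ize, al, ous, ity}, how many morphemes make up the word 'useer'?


Segmenting 'useer' against the inventory:
  'use' -> root (morpheme 1)
  'er' -> suffix (morpheme 2)
Total morphemes: 2

2


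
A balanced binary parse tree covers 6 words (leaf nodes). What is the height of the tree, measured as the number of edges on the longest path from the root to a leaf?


In a balanced binary tree with n leaves the deepest leaf is ceil(log2(n)) edges below the root.
log2(6) = 2.5850
ceil(2.5850) = 3
height (edges) = 3

3


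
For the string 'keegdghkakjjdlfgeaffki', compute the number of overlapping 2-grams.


String 'keegdghkakjjdlfgeaffki' has length L = 22.
Number of overlapping n-grams = L - n + 1
Substituting: 22 - 2 + 1 = 21

21


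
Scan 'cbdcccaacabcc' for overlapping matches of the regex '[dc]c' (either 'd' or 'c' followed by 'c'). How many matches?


Pattern: [dc]c means either 'd' or 'c' followed by 'c'.
Scanning 'cbdcccaacabcc' position-by-position:
  Pos 0: window 'cb' -> no
  Pos 1: window 'bd' -> no
  Pos 2: window 'dc' -> MATCH
  Pos 3: window 'cc' -> MATCH
  Pos 4: window 'cc' -> MATCH
  Pos 5: window 'ca' -> no
  Pos 6: window 'aa' -> no
  Pos 7: window 'ac' -> no
  Pos 8: window 'ca' -> no
  Pos 9: window 'ab' -> no
  Pos 10: window 'bc' -> no
  Pos 11: window 'cc' -> MATCH
  Pos 12: window 'c' -> no
Total matches: 4

4
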